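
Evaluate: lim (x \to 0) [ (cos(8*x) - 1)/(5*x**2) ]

Direct substitution gives 0/0.
Apply L'Hôpital: lim (-8*sin(8*x))/(10*x), still 0/0.
After 2 applications of L'Hôpital's rule the quotient is (-64*cos(8*x))/(10); substituting x = 0 gives -32/5.

-32/5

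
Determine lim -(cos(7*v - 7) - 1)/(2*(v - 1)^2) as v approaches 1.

Direct substitution gives 0/0.
Apply L'Hôpital: lim (-7*sin(7*v - 7))/(4 - 4*v), still 0/0.
After 2 applications of L'Hôpital's rule the quotient is (-49*cos(7*v - 7))/(-4); substituting v = 1 gives 49/4.

49/4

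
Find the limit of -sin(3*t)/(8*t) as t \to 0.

Substitution gives 0/0.
Write it as (3/(-8))·sin(3t)/(3t); since sin(u)/u → 1, the limit is -3/8.

-3/8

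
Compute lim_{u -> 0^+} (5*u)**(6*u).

1

Base → 0⁺ and exponent → 0⁺: a 0^0 form.
Take logs: 6u·ln(5u). This is 0·(−∞); rewriting as ln(5u)/(1/(6u)) and applying L'Hôpital gives 0.
Hence the limit is e^0 = 1.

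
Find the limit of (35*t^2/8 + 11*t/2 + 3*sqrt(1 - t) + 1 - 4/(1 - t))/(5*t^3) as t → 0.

-67/80

Substitution gives 0/0 (the numerator vanishes to order 3).
Expand each term to order t^3: the coefficient of t^3 in 3·√(1 - t) is -3/16 and in -4·1/(1 - t) is -4.
Lower-order terms cancel with the polynomial part, so the numerator is (-67/16)·t^3 + o(t^3), and the limit is (-67/16)/(5) = -67/80.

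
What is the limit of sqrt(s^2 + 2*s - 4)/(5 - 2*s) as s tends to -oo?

1/2

For large |s|, √(s^2 + 2*s - 4) ≈ √1·|s| and the denominator ≈ -2s.
Since s → −∞, |s| = −s, giving −√1/(-2) = 1/2.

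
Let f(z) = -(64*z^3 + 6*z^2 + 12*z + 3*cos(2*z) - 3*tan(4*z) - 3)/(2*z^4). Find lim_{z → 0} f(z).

Substitution gives 0/0; apply L'Hôpital's rule 4 times.
After differentiating numerator and denominator 4 times the quotient is (48*cos(2*z) - 18432*tan(4*z)^5 - 30720*tan(4*z)^3 - 12288*tan(4*z))/(-48); at z = 0 this is -1.

-1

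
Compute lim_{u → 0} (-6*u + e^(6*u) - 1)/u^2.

Direct substitution gives 0/0.
Apply L'Hôpital: lim (6*e^(6*u) - 6)/(2*u), still 0/0.
After 2 applications of L'Hôpital's rule the quotient is (36*e^(6*u))/(2); substituting u = 0 gives 18.

18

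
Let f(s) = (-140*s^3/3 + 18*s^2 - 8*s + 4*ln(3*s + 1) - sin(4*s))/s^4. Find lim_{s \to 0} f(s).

Substitution gives 0/0 (the numerator vanishes to order 4).
Expand each term to order s^4: the coefficient of s^4 in 4·ln(1 + 3s) is -81 and in −sin(4s) is 0.
Lower-order terms cancel with the polynomial part, so the numerator is (-81)·s^4 + o(s^4), and the limit is (-81)/(1) = -81.

-81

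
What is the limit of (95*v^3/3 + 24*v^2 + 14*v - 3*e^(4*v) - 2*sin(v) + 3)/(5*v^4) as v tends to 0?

-32/5

Substitution gives 0/0 (the numerator vanishes to order 4).
Expand each term to order v^4: the coefficient of v^4 in -3·e^(4v) is -32 and in -2·sin(v) is 0.
Lower-order terms cancel with the polynomial part, so the numerator is (-32)·v^4 + o(v^4), and the limit is (-32)/(5) = -32/5.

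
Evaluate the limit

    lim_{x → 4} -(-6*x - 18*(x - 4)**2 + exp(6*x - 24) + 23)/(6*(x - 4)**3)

-6

Direct substitution gives 0/0.
Apply L'Hôpital: lim (-36*x + 6*e^(6*x - 24) + 138)/(-18*(x - 4)^2), still 0/0.
Apply L'Hôpital: lim (36*e^(6*x - 24) - 36)/(144 - 36*x), still 0/0.
After 3 applications of L'Hôpital's rule the quotient is (216*e^(6*x - 24))/(-36); substituting x = 4 gives -6.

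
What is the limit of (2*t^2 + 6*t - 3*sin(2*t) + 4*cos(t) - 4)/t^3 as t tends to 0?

Substitution gives 0/0; apply L'Hôpital's rule 3 times.
After differentiating numerator and denominator 3 times the quotient is (4*sin(t) + 24*cos(2*t))/(6); at t = 0 this is 4.

4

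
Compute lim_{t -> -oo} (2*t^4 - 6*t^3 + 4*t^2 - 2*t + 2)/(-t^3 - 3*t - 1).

The numerator has higher degree (4 > 3); the quotient behaves like (2/(-1))·t^1 for large |t|.
As t → −∞ this diverges to ∞.

∞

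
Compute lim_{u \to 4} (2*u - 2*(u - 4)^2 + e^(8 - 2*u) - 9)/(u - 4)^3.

Direct substitution gives 0/0.
Apply L'Hôpital: lim (-4*u - 2*e^(8 - 2*u) + 18)/(3*(u - 4)^2), still 0/0.
Apply L'Hôpital: lim (4*e^(8 - 2*u) - 4)/(6*u - 24), still 0/0.
After 3 applications of L'Hôpital's rule the quotient is (-8*e^(8 - 2*u))/(6); substituting u = 4 gives -4/3.

-4/3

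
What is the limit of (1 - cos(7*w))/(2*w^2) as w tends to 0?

49/4

Substitution gives 0/0.
Use (1 − cos u)/u² → 1/2 with u = 7w: the limit is 7²/(2·2) = 49/4.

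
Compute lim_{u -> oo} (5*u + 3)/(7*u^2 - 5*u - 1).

The denominator has degree 2 and the numerator degree 1. Dividing numerator and denominator by u^2 sends every term to 0 except the leading denominator term, so the limit is 0.

0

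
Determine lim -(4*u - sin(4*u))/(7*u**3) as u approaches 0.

-32/21

Direct substitution gives 0/0.
Apply L'Hôpital: lim (4 - 4*cos(4*u))/(-21*u^2), still 0/0.
Apply L'Hôpital: lim (16*sin(4*u))/(-42*u), still 0/0.
After 3 applications of L'Hôpital's rule the quotient is (64*cos(4*u))/(-42); substituting u = 0 gives -32/21.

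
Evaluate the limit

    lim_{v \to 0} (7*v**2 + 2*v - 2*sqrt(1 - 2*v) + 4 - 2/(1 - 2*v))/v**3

Substitution gives 0/0; apply L'Hôpital's rule 3 times.
After differentiating numerator and denominator 3 times the quotient is (-96/(2*v - 1)^4 + 6*(2*v - 1)^4/(1 - 2*v)^(13/2))/(6); at v = 0 this is -15.

-15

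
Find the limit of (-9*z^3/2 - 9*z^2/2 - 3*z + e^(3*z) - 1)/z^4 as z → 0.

Direct substitution gives 0/0.
Apply L'Hôpital: lim (-27*z^2/2 - 9*z + 3*e^(3*z) - 3)/(4*z^3), still 0/0.
Apply L'Hôpital: lim (-27*z + 9*e^(3*z) - 9)/(12*z^2), still 0/0.
Apply L'Hôpital: lim (27*e^(3*z) - 27)/(24*z), still 0/0.
After 4 applications of L'Hôpital's rule the quotient is (81*e^(3*z))/(24); substituting z = 0 gives 27/8.

27/8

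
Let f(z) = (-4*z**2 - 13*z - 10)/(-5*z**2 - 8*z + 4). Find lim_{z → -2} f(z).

1/4

At z = -2 both the top and bottom vanish — a removable singularity. Factoring out (z + 2) from each leaves (-4*z - 5)/(2 - 5*z), which at z = -2 equals 1/4.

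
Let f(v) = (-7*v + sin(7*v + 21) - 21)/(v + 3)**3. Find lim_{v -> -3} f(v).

-343/6

Direct substitution gives 0/0.
Apply L'Hôpital: lim (7*cos(7*v + 21) - 7)/(3*(v + 3)^2), still 0/0.
Apply L'Hôpital: lim (-49*sin(7*v + 21))/(6*v + 18), still 0/0.
After 3 applications of L'Hôpital's rule the quotient is (-343*cos(7*v + 21))/(6); substituting v = -3 gives -343/6.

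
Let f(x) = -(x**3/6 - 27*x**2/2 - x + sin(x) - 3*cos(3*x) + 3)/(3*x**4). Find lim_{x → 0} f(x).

Substitution gives 0/0 (the numerator vanishes to order 4).
Expand each term to order x^4: the coefficient of x^4 in -3·cos(3x) is -81/8 and in sin(x) is 0.
Lower-order terms cancel with the polynomial part, so the numerator is (-81/8)·x^4 + o(x^4), and the limit is (-81/8)/(-3) = 27/8.

27/8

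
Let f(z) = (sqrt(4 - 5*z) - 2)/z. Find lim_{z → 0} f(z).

A 0/0 form; rationalise with √(4 - 5z) + √4. This collapses the numerator to -5z, leaving -5/(√(4 - 5z) + √4) → -5/(2√4) = -5/4.

-5/4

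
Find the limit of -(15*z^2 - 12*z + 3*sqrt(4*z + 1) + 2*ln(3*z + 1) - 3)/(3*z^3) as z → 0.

-10

Substitution gives 0/0 (the numerator vanishes to order 3).
Expand each term to order z^3: the coefficient of z^3 in 3·√(1 + 4z) is 12 and in 2·ln(1 + 3z) is 18.
Lower-order terms cancel with the polynomial part, so the numerator is (30)·z^3 + o(z^3), and the limit is (30)/(-3) = -10.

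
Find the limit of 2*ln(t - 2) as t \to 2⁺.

-∞

As t → 2⁺, t - 2 → 0⁺ and ln(t - 2) → −∞.
Multiplying by 2 gives -∞.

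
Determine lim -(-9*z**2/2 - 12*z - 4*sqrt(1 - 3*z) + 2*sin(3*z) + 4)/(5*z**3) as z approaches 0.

9/20

Substitution gives 0/0; apply L'Hôpital's rule 3 times.
After differentiating numerator and denominator 3 times the quotient is (-54*cos(3*z) + 81/(2*(1 - 3*z)^(5/2)))/(-30); at z = 0 this is 9/20.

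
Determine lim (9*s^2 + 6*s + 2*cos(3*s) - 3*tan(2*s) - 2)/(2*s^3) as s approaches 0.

-4

Substitution gives 0/0; apply L'Hôpital's rule 3 times.
After differentiating numerator and denominator 3 times the quotient is (54*sin(3*s) - 144*tan(2*s)^4 - 192*tan(2*s)^2 - 48)/(12); at s = 0 this is -4.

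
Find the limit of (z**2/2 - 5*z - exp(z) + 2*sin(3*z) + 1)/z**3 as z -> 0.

Substitution gives 0/0 (the numerator vanishes to order 3).
Expand each term to order z^3: the coefficient of z^3 in 2·sin(3z) is -9 and in −e^(z) is -1/6.
Lower-order terms cancel with the polynomial part, so the numerator is (-55/6)·z^3 + o(z^3), and the limit is (-55/6)/(1) = -55/6.

-55/6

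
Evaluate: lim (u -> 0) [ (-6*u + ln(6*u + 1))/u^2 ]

-18

Direct substitution gives 0/0.
Apply L'Hôpital: lim (-6 + 6/(6*u + 1))/(2*u), still 0/0.
After 2 applications of L'Hôpital's rule the quotient is (-36/(6*u + 1)^2)/(2); substituting u = 0 gives -18.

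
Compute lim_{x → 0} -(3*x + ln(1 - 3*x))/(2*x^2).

9/4

Direct substitution gives 0/0.
Apply L'Hôpital: lim (3 - 3/(1 - 3*x))/(-4*x), still 0/0.
After 2 applications of L'Hôpital's rule the quotient is (-9/(1 - 3*x)^2)/(-4); substituting x = 0 gives 9/4.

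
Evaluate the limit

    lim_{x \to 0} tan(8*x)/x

Substitution gives 0/0.
Since tan(u)/u → 1 as u → 0, tan(8x)/(8x) → 1 and the limit is 8.

8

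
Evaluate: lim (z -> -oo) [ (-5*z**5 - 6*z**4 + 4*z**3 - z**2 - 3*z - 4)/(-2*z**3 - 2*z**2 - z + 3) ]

The numerator has higher degree (5 > 3); the quotient behaves like (-5/(-2))·z^2 for large |z|.
As z → −∞ this diverges to ∞.

∞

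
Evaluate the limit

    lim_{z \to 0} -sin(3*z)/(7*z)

Substitution gives 0/0.
Write it as (3/(-7))·sin(3z)/(3z); since sin(u)/u → 1, the limit is -3/7.

-3/7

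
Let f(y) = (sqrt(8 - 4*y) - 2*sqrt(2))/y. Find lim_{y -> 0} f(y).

A 0/0 form; rationalise with √(8 - 4y) + √8. This collapses the numerator to -4y, leaving -4/(√(8 - 4y) + √8) → -4/(2√8) = -√(2)/2.

-√(2)/2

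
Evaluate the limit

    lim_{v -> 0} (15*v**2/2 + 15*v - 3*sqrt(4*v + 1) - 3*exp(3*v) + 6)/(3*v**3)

Substitution gives 0/0 (the numerator vanishes to order 3).
Expand each term to order v^3: the coefficient of v^3 in -3·√(1 + 4v) is -12 and in -3·e^(3v) is -27/2.
Lower-order terms cancel with the polynomial part, so the numerator is (-51/2)·v^3 + o(v^3), and the limit is (-51/2)/(3) = -17/2.

-17/2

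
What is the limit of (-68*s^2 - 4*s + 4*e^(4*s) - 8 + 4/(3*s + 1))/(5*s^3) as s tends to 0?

-196/15

Substitution gives 0/0 (the numerator vanishes to order 3).
Expand each term to order s^3: the coefficient of s^3 in 4·1/(1 + 3s) is -108 and in 4·e^(4s) is 128/3.
Lower-order terms cancel with the polynomial part, so the numerator is (-196/3)·s^3 + o(s^3), and the limit is (-196/3)/(5) = -196/15.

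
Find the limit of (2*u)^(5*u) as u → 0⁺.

1

Base → 0⁺ and exponent → 0⁺: a 0^0 form.
Take logs: 5u·ln(2u). This is 0·(−∞); rewriting as ln(2u)/(1/(5u)) and applying L'Hôpital gives 0.
Hence the limit is e^0 = 1.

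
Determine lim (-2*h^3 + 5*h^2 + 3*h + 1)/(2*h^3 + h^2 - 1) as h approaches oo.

-1

Numerator and denominator both have degree 3.
Dividing every term by h^3, all lower-order terms vanish and the limit is the ratio of leading coefficients, -2/(2) = -1.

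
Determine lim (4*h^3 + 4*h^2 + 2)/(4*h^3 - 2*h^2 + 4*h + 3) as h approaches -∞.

Numerator and denominator both have degree 3.
Dividing every term by h^3, all lower-order terms vanish and the limit is the ratio of leading coefficients, 4/(4) = 1.

1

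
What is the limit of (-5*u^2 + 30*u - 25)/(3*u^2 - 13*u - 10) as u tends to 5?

-20/17

Since u = 5 makes numerator and denominator zero, (u - 5) divides both.
Cancelling it gives (5 - 5*u)/(3*u + 2); now plug in u = 5 to get -20/17.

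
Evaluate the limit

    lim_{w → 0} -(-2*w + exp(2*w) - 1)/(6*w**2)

-1/3

Direct substitution gives 0/0.
Apply L'Hôpital: lim (2*e^(2*w) - 2)/(-12*w), still 0/0.
After 2 applications of L'Hôpital's rule the quotient is (4*e^(2*w))/(-12); substituting w = 0 gives -1/3.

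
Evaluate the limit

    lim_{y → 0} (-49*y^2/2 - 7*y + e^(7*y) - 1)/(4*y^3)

Direct substitution gives 0/0.
Apply L'Hôpital: lim (-49*y + 7*e^(7*y) - 7)/(12*y^2), still 0/0.
Apply L'Hôpital: lim (49*e^(7*y) - 49)/(24*y), still 0/0.
After 3 applications of L'Hôpital's rule the quotient is (343*e^(7*y))/(24); substituting y = 0 gives 343/24.

343/24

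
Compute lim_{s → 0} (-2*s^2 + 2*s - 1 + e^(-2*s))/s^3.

-4/3

Direct substitution gives 0/0.
Apply L'Hôpital: lim (-4*s + 2 - 2*e^(-2*s))/(3*s^2), still 0/0.
Apply L'Hôpital: lim (-4 + 4*e^(-2*s))/(6*s), still 0/0.
After 3 applications of L'Hôpital's rule the quotient is (-8*e^(-2*s))/(6); substituting s = 0 gives -4/3.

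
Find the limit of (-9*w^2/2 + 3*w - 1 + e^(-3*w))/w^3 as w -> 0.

-9/2

Direct substitution gives 0/0.
Apply L'Hôpital: lim (-9*w + 3 - 3*e^(-3*w))/(3*w^2), still 0/0.
Apply L'Hôpital: lim (-9 + 9*e^(-3*w))/(6*w), still 0/0.
After 3 applications of L'Hôpital's rule the quotient is (-27*e^(-3*w))/(6); substituting w = 0 gives -9/2.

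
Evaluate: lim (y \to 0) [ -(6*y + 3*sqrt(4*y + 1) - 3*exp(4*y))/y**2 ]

Substitution gives 0/0 (the numerator vanishes to order 2).
Expand each term to order y^2: the coefficient of y^2 in 3·√(1 + 4y) is -6 and in -3·e^(4y) is -24.
Lower-order terms cancel with the polynomial part, so the numerator is (-30)·y^2 + o(y^2), and the limit is (-30)/(-1) = 30.

30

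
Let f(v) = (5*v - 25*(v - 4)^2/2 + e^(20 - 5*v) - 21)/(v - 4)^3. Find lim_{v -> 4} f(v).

-125/6

Direct substitution gives 0/0.
Apply L'Hôpital: lim (-25*v - 5*e^(20 - 5*v) + 105)/(3*(v - 4)^2), still 0/0.
Apply L'Hôpital: lim (25*e^(20 - 5*v) - 25)/(6*v - 24), still 0/0.
After 3 applications of L'Hôpital's rule the quotient is (-125*e^(20 - 5*v))/(6); substituting v = 4 gives -125/6.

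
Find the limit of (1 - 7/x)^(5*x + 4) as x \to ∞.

The base → 1 and the exponent → ∞: a 1^∞ form.
Take logarithms: (5x + 4)·ln(1 - 7/x). Since ln(1+u) ~ u for small u, this behaves like (5x)·(-7/x) → -35.
So the limit is e^(-35).

e^(-35)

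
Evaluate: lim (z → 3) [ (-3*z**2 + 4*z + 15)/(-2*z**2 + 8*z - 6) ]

7/2

Direct substitution gives 0/0, so factor. Both numerator and denominator have (z - 3) as a factor.
After cancelling, the expression reduces to (-3*z - 5)/(2 - 2*z).
Substituting z = 3 gives 7/2.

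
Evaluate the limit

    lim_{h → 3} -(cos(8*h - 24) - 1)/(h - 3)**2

Direct substitution gives 0/0.
Apply L'Hôpital: lim (-8*sin(8*h - 24))/(6 - 2*h), still 0/0.
After 2 applications of L'Hôpital's rule the quotient is (-64*cos(8*h - 24))/(-2); substituting h = 3 gives 32.

32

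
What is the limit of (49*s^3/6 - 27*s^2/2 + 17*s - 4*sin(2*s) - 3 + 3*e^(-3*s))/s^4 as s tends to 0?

81/8

Substitution gives 0/0 (the numerator vanishes to order 4).
Expand each term to order s^4: the coefficient of s^4 in 3·e^(-3s) is 81/8 and in -4·sin(2s) is 0.
Lower-order terms cancel with the polynomial part, so the numerator is (81/8)·s^4 + o(s^4), and the limit is (81/8)/(1) = 81/8.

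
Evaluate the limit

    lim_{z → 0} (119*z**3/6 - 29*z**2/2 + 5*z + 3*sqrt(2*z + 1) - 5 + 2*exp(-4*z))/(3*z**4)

Substitution gives 0/0; apply L'Hôpital's rule 4 times.
After differentiating numerator and denominator 4 times the quotient is (512*e^(-4*z) - 45/(2*z + 1)^(7/2))/(72); at z = 0 this is 467/72.

467/72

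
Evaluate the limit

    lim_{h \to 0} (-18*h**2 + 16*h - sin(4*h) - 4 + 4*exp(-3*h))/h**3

Substitution gives 0/0 (the numerator vanishes to order 3).
Expand each term to order h^3: the coefficient of h^3 in 4·e^(-3h) is -18 and in −sin(4h) is 32/3.
Lower-order terms cancel with the polynomial part, so the numerator is (-22/3)·h^3 + o(h^3), and the limit is (-22/3)/(1) = -22/3.

-22/3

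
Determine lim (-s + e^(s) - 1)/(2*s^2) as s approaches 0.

1/4

Direct substitution gives 0/0.
Apply L'Hôpital: lim (e^(s) - 1)/(4*s), still 0/0.
After 2 applications of L'Hôpital's rule the quotient is (e^(s))/(4); substituting s = 0 gives 1/4.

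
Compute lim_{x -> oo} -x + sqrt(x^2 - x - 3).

This has the form ∞ − ∞. Multiply and divide by the conjugate √(x^2 - x - 3) + x.
That gives (-x - 3) / (√(x^2 - x - 3) + x).
Divide numerator and denominator by x: the limit is -1/(2·1) = -1/2.

-1/2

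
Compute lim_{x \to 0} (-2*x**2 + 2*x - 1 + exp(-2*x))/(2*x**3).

Direct substitution gives 0/0.
Apply L'Hôpital: lim (-4*x + 2 - 2*e^(-2*x))/(6*x^2), still 0/0.
Apply L'Hôpital: lim (-4 + 4*e^(-2*x))/(12*x), still 0/0.
After 3 applications of L'Hôpital's rule the quotient is (-8*e^(-2*x))/(12); substituting x = 0 gives -2/3.

-2/3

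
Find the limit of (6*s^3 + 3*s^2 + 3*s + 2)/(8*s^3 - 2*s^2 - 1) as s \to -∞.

Numerator and denominator both have degree 3.
Dividing every term by s^3, all lower-order terms vanish and the limit is the ratio of leading coefficients, 6/(8) = 3/4.

3/4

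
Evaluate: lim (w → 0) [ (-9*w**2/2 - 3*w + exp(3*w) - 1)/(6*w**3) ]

Direct substitution gives 0/0.
Apply L'Hôpital: lim (-9*w + 3*e^(3*w) - 3)/(18*w^2), still 0/0.
Apply L'Hôpital: lim (9*e^(3*w) - 9)/(36*w), still 0/0.
After 3 applications of L'Hôpital's rule the quotient is (27*e^(3*w))/(36); substituting w = 0 gives 3/4.

3/4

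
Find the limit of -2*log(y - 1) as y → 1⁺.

∞

As y → 1⁺, y - 1 → 0⁺ and ln(y - 1) → −∞.
Multiplying by -2 gives ∞.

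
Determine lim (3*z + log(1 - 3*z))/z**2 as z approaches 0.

-9/2

Direct substitution gives 0/0.
Apply L'Hôpital: lim (3 - 3/(1 - 3*z))/(2*z), still 0/0.
After 2 applications of L'Hôpital's rule the quotient is (-9/(1 - 3*z)^2)/(2); substituting z = 0 gives -9/2.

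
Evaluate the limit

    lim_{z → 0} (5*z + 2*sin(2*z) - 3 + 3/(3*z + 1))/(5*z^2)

27/5

Substitution gives 0/0; apply L'Hôpital's rule 2 times.
After differentiating numerator and denominator 2 times the quotient is (-8*sin(2*z) + 54/(3*z + 1)^3)/(10); at z = 0 this is 27/5.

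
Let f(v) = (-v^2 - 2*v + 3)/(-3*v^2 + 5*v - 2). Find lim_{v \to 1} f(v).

4

Direct substitution gives 0/0, so factor. Both numerator and denominator have (v - 1) as a factor.
After cancelling, the expression reduces to (-v - 3)/(2 - 3*v).
Substituting v = 1 gives 4.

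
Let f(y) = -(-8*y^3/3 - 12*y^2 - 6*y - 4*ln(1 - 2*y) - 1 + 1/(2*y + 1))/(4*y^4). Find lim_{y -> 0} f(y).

Substitution gives 0/0; apply L'Hôpital's rule 4 times.
After differentiating numerator and denominator 4 times the quotient is (384/(2*y + 1)^5 + 384/(2*y - 1)^4)/(-96); at y = 0 this is -8.

-8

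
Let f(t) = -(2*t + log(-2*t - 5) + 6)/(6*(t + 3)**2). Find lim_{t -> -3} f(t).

Direct substitution gives 0/0.
Apply L'Hôpital: lim (2 - 2/(-2*t - 5))/(-12*t - 36), still 0/0.
After 2 applications of L'Hôpital's rule the quotient is (-4/(-2*t - 5)^2)/(-12); substituting t = -3 gives 1/3.

1/3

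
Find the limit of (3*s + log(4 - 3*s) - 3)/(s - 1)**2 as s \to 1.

-9/2

Direct substitution gives 0/0.
Apply L'Hôpital: lim (3 - 3/(4 - 3*s))/(2*s - 2), still 0/0.
After 2 applications of L'Hôpital's rule the quotient is (-9/(4 - 3*s)^2)/(2); substituting s = 1 gives -9/2.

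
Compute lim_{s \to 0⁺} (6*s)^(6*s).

Base → 0⁺ and exponent → 0⁺: a 0^0 form.
Take logs: 6s·ln(6s). This is 0·(−∞); rewriting as ln(6s)/(1/(6s)) and applying L'Hôpital gives 0.
Hence the limit is e^0 = 1.

1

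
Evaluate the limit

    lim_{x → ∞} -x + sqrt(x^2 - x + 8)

This has the form ∞ − ∞. Multiply and divide by the conjugate √(x^2 - x + 8) + x.
That gives (-x + 8) / (√(x^2 - x + 8) + x).
Divide numerator and denominator by x: the limit is -1/(2·1) = -1/2.

-1/2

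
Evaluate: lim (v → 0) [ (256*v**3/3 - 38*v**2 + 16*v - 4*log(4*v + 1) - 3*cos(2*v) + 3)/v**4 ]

Substitution gives 0/0 (the numerator vanishes to order 4).
Expand each term to order v^4: the coefficient of v^4 in -3·cos(2v) is -2 and in -4·ln(1 + 4v) is 256.
Lower-order terms cancel with the polynomial part, so the numerator is (254)·v^4 + o(v^4), and the limit is (254)/(1) = 254.

254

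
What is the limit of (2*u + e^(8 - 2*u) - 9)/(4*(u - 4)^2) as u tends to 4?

1/2

Direct substitution gives 0/0.
Apply L'Hôpital: lim (2 - 2*e^(8 - 2*u))/(8*u - 32), still 0/0.
After 2 applications of L'Hôpital's rule the quotient is (4*e^(8 - 2*u))/(8); substituting u = 4 gives 1/2.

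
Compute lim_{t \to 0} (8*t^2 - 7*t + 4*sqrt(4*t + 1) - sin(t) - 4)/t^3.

97/6

Substitution gives 0/0; apply L'Hôpital's rule 3 times.
After differentiating numerator and denominator 3 times the quotient is (cos(t) + 96/(4*t + 1)^(5/2))/(6); at t = 0 this is 97/6.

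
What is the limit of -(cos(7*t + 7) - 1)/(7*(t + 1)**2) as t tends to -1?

7/2

Direct substitution gives 0/0.
Apply L'Hôpital: lim (-7*sin(7*t + 7))/(-14*t - 14), still 0/0.
After 2 applications of L'Hôpital's rule the quotient is (-49*cos(7*t + 7))/(-14); substituting t = -1 gives 7/2.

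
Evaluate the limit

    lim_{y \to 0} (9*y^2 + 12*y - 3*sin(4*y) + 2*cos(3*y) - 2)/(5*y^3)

Substitution gives 0/0; apply L'Hôpital's rule 3 times.
After differentiating numerator and denominator 3 times the quotient is (54*sin(3*y) + 192*cos(4*y))/(30); at y = 0 this is 32/5.

32/5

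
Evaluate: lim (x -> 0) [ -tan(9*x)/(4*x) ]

Substitution gives 0/0.
Since tan(u)/u → 1 as u → 0, tan(9x)/(9x) → 1 and the limit is 9/(-4) = -9/4.

-9/4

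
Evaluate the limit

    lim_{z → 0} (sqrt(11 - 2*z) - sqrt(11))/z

-√(11)/11

A 0/0 form; rationalise with √(11 - 2z) + √11. This collapses the numerator to -2z, leaving -2/(√(11 - 2z) + √11) → -2/(2√11) = -√(11)/11.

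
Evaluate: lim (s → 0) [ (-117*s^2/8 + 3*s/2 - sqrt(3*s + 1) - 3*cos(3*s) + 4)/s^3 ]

Substitution gives 0/0; apply L'Hôpital's rule 3 times.
After differentiating numerator and denominator 3 times the quotient is (-81*sin(3*s) - 81/(8*(3*s + 1)^(5/2)))/(6); at s = 0 this is -27/16.

-27/16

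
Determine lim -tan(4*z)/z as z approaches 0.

Substitution gives 0/0.
Since tan(u)/u → 1 as u → 0, tan(4z)/(4z) → 1 and the limit is 4/(-1) = -4.

-4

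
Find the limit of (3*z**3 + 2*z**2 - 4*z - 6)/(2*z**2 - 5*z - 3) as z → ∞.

∞

The numerator has higher degree (3 > 2); the quotient behaves like (3/(2))·z^1 for large |z|.
As z → +∞ this diverges to ∞.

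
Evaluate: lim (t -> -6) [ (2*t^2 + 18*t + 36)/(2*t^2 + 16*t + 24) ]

3/4

Direct substitution gives 0/0, so factor. Both numerator and denominator have (t + 6) as a factor.
After cancelling, the expression reduces to (2*t + 6)/(2*t + 4).
Substituting t = -6 gives 3/4.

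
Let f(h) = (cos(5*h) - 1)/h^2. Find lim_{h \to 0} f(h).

Direct substitution gives 0/0.
Apply L'Hôpital: lim (-5*sin(5*h))/(2*h), still 0/0.
After 2 applications of L'Hôpital's rule the quotient is (-25*cos(5*h))/(2); substituting h = 0 gives -25/2.

-25/2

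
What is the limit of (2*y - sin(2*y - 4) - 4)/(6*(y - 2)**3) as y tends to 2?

Direct substitution gives 0/0.
Apply L'Hôpital: lim (2 - 2*cos(2*y - 4))/(18*(y - 2)^2), still 0/0.
Apply L'Hôpital: lim (4*sin(2*y - 4))/(36*y - 72), still 0/0.
After 3 applications of L'Hôpital's rule the quotient is (8*cos(2*y - 4))/(36); substituting y = 2 gives 2/9.

2/9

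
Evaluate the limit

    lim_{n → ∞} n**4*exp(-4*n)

0

Write as n^4/e^{4n}, an ∞/∞ form.
Exponential growth dominates any polynomial, so repeated L'Hôpital (or the standard result) gives 0.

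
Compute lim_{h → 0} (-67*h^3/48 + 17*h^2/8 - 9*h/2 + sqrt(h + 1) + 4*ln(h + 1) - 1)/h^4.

-133/128

Substitution gives 0/0; apply L'Hôpital's rule 4 times.
After differentiating numerator and denominator 4 times the quotient is (-24/(h + 1)^4 - 15/(16*(h + 1)^(7/2)))/(24); at h = 0 this is -133/128.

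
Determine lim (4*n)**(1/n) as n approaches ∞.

1

Base → ∞ and exponent → 0: an ∞^0 form.
Take logs: (1/n)·ln(4·n^1) = (ln 4 + 1·ln n)/n → 0.
So the limit is e^0 = 1.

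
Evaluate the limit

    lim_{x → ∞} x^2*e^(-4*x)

Write as x^2/e^{4x}, an ∞/∞ form.
Exponential growth dominates any polynomial, so repeated L'Hôpital (or the standard result) gives 0.

0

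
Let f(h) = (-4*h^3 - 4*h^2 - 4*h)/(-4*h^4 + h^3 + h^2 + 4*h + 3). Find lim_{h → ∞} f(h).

0

The denominator has degree 4 and the numerator degree 3. Dividing numerator and denominator by h^4 sends every term to 0 except the leading denominator term, so the limit is 0.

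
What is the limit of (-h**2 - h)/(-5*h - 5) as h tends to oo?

The numerator has higher degree (2 > 1); the quotient behaves like (-1/(-5))·h^1 for large |h|.
As h → +∞ this diverges to ∞.

∞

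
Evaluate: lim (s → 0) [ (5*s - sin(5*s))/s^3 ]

125/6

Direct substitution gives 0/0.
Apply L'Hôpital: lim (5 - 5*cos(5*s))/(3*s^2), still 0/0.
Apply L'Hôpital: lim (25*sin(5*s))/(6*s), still 0/0.
After 3 applications of L'Hôpital's rule the quotient is (125*cos(5*s))/(6); substituting s = 0 gives 125/6.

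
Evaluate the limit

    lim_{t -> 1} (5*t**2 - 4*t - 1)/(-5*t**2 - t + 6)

-6/11

Since t = 1 makes numerator and denominator zero, (t - 1) divides both.
Cancelling it gives (5*t + 1)/(-5*t - 6); now plug in t = 1 to get -6/11.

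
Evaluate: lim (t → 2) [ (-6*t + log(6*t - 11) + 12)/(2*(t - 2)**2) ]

-9

Direct substitution gives 0/0.
Apply L'Hôpital: lim (-6 + 6/(6*t - 11))/(4*t - 8), still 0/0.
After 2 applications of L'Hôpital's rule the quotient is (-36/(6*t - 11)^2)/(4); substituting t = 2 gives -9.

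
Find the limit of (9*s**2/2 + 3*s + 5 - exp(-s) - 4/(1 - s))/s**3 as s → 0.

-23/6

Substitution gives 0/0; apply L'Hôpital's rule 3 times.
After differentiating numerator and denominator 3 times the quotient is (e^(-s) - 24/(s - 1)^4)/(6); at s = 0 this is -23/6.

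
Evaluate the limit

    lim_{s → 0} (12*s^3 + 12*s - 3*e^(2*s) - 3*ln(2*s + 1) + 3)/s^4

10

Substitution gives 0/0 (the numerator vanishes to order 4).
Expand each term to order s^4: the coefficient of s^4 in -3·e^(2s) is -2 and in -3·ln(1 + 2s) is 12.
Lower-order terms cancel with the polynomial part, so the numerator is (10)·s^4 + o(s^4), and the limit is (10)/(1) = 10.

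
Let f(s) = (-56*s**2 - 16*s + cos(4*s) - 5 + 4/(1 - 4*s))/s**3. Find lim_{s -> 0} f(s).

256

Substitution gives 0/0; apply L'Hôpital's rule 3 times.
After differentiating numerator and denominator 3 times the quotient is (64*sin(4*s) + 1536/(4*s - 1)^4)/(6); at s = 0 this is 256.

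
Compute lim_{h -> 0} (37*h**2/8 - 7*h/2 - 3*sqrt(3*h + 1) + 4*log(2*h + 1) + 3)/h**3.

269/48

Substitution gives 0/0 (the numerator vanishes to order 3).
Expand each term to order h^3: the coefficient of h^3 in 4·ln(1 + 2h) is 32/3 and in -3·√(1 + 3h) is -81/16.
Lower-order terms cancel with the polynomial part, so the numerator is (269/48)·h^3 + o(h^3), and the limit is (269/48)/(1) = 269/48.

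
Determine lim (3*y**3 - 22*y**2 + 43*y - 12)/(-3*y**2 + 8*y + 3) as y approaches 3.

Since y = 3 makes numerator and denominator zero, (y - 3) divides both.
Cancelling it gives (3*y^2 - 13*y + 4)/(-3*y - 1); now plug in y = 3 to get 4/5.

4/5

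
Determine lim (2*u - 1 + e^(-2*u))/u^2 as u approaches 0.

Direct substitution gives 0/0.
Apply L'Hôpital: lim (2 - 2*e^(-2*u))/(2*u), still 0/0.
After 2 applications of L'Hôpital's rule the quotient is (4*e^(-2*u))/(2); substituting u = 0 gives 2.

2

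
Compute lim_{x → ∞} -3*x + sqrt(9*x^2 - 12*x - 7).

An ∞ − ∞ form. Rationalising with the conjugate, the difference becomes (-12x - 7) / (√(9*x^2 - 12*x - 7) + 3x).
For large x the denominator behaves like 2·3x, so the quotient tends to -12/6 = -2.

-2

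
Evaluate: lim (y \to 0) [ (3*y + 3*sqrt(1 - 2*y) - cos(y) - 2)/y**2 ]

Substitution gives 0/0 (the numerator vanishes to order 2).
Expand each term to order y^2: the coefficient of y^2 in −cos(y) is 1/2 and in 3·√(1 - 2y) is -3/2.
Lower-order terms cancel with the polynomial part, so the numerator is (-1)·y^2 + o(y^2), and the limit is (-1)/(1) = -1.

-1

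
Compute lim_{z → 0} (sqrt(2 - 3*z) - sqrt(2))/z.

Substitution gives 0/0. Multiply numerator and denominator by the conjugate √(2 - 3z) + √2.
The numerator becomes (2 - 3z) − 2 = -3z, so the expression simplifies to -3/(√(2 - 3z) + √2).
Letting z → 0 gives -3/(2√2) = -3*√(2)/4.

-3*√(2)/4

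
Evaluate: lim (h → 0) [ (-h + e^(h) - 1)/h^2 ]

Direct substitution gives 0/0.
Apply L'Hôpital: lim (e^(h) - 1)/(2*h), still 0/0.
After 2 applications of L'Hôpital's rule the quotient is (e^(h))/(2); substituting h = 0 gives 1/2.

1/2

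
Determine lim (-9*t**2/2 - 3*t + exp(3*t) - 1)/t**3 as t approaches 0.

Direct substitution gives 0/0.
Apply L'Hôpital: lim (-9*t + 3*e^(3*t) - 3)/(3*t^2), still 0/0.
Apply L'Hôpital: lim (9*e^(3*t) - 9)/(6*t), still 0/0.
After 3 applications of L'Hôpital's rule the quotient is (27*e^(3*t))/(6); substituting t = 0 gives 9/2.

9/2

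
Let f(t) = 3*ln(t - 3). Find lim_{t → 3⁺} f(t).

-∞

As t → 3⁺, t - 3 → 0⁺ and ln(t - 3) → −∞.
Multiplying by 3 gives -∞.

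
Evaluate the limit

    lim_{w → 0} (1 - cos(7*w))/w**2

49/2

Substitution gives 0/0.
Use (1 − cos u)/u² → 1/2 with u = 7w: the limit is 7²/(2·1) = 49/2.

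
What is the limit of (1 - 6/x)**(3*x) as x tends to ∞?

e^(-18)

Write it as [(1 - 6/x)^x]^(3) · (1 - 6/x)^(0). The bracketed term tends to e^(-6) and the second factor to 1, so the limit is e^(-18).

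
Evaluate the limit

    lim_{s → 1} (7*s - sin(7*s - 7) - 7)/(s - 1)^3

343/6

Direct substitution gives 0/0.
Apply L'Hôpital: lim (7 - 7*cos(7*s - 7))/(3*(s - 1)^2), still 0/0.
Apply L'Hôpital: lim (49*sin(7*s - 7))/(6*s - 6), still 0/0.
After 3 applications of L'Hôpital's rule the quotient is (343*cos(7*s - 7))/(6); substituting s = 1 gives 343/6.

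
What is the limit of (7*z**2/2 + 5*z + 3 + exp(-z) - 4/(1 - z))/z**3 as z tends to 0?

Substitution gives 0/0; apply L'Hôpital's rule 3 times.
After differentiating numerator and denominator 3 times the quotient is (-e^(-z) - 24/(z - 1)^4)/(6); at z = 0 this is -25/6.

-25/6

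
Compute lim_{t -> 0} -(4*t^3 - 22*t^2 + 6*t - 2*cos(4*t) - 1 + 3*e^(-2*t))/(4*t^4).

29/6

Substitution gives 0/0; apply L'Hôpital's rule 4 times.
After differentiating numerator and denominator 4 times the quotient is (-512*cos(4*t) + 48*e^(-2*t))/(-96); at t = 0 this is 29/6.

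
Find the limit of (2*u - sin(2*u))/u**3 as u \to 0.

Direct substitution gives 0/0.
Apply L'Hôpital: lim (2 - 2*cos(2*u))/(3*u^2), still 0/0.
Apply L'Hôpital: lim (4*sin(2*u))/(6*u), still 0/0.
After 3 applications of L'Hôpital's rule the quotient is (8*cos(2*u))/(6); substituting u = 0 gives 4/3.

4/3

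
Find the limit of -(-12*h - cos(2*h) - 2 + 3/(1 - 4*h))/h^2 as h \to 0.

-50

Substitution gives 0/0; apply L'Hôpital's rule 2 times.
After differentiating numerator and denominator 2 times the quotient is (4*cos(2*h) - 96/(4*h - 1)^3)/(-2); at h = 0 this is -50.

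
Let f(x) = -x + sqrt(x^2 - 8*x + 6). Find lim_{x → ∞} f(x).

-4

This has the form ∞ − ∞. Multiply and divide by the conjugate √(x^2 - 8*x + 6) + x.
That gives (-8x + 6) / (√(x^2 - 8*x + 6) + x).
Divide numerator and denominator by x: the limit is -8/(2·1) = -4.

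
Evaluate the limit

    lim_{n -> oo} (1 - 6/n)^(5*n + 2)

The base → 1 and the exponent → ∞: a 1^∞ form.
Take logarithms: (5n + 2)·ln(1 - 6/n). Since ln(1+u) ~ u for small u, this behaves like (5n)·(-6/n) → -30.
So the limit is e^(-30).

e^(-30)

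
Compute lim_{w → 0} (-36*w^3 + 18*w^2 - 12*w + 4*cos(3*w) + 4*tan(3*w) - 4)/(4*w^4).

27/8

Substitution gives 0/0 (the numerator vanishes to order 4).
Expand each term to order w^4: the coefficient of w^4 in 4·tan(3w) is 0 and in 4·cos(3w) is 27/2.
Lower-order terms cancel with the polynomial part, so the numerator is (27/2)·w^4 + o(w^4), and the limit is (27/2)/(4) = 27/8.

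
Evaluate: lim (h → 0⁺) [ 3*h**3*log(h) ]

This is a 0·(−∞) form. Rewrite as 3·ln(h) / h^(−3) and apply L'Hôpital:
the derivative quotient is 3·(1/h) / (−3·h^(−4)) = (-3/3)·h^3 → 0.

0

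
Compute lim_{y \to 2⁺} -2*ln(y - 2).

∞

As y → 2⁺, y - 2 → 0⁺ and ln(y - 2) → −∞.
Multiplying by -2 gives ∞.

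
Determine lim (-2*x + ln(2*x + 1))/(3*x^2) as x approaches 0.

-2/3

Direct substitution gives 0/0.
Apply L'Hôpital: lim (-2 + 2/(2*x + 1))/(6*x), still 0/0.
After 2 applications of L'Hôpital's rule the quotient is (-4/(2*x + 1)^2)/(6); substituting x = 0 gives -2/3.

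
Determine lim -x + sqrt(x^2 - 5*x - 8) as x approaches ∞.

This has the form ∞ − ∞. Multiply and divide by the conjugate √(x^2 - 5*x - 8) + x.
That gives (-5x - 8) / (√(x^2 - 5*x - 8) + x).
Divide numerator and denominator by x: the limit is -5/(2·1) = -5/2.

-5/2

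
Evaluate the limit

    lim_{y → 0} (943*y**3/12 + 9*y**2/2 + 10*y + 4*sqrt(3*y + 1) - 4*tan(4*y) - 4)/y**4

-405/32

Substitution gives 0/0 (the numerator vanishes to order 4).
Expand each term to order y^4: the coefficient of y^4 in -4·tan(4y) is 0 and in 4·√(1 + 3y) is -405/32.
Lower-order terms cancel with the polynomial part, so the numerator is (-405/32)·y^4 + o(y^4), and the limit is (-405/32)/(1) = -405/32.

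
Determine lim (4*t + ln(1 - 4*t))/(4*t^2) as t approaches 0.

-2

Direct substitution gives 0/0.
Apply L'Hôpital: lim (4 - 4/(1 - 4*t))/(8*t), still 0/0.
After 2 applications of L'Hôpital's rule the quotient is (-16/(1 - 4*t)^2)/(8); substituting t = 0 gives -2.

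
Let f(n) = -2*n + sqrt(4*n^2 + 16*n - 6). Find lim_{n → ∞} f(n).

An ∞ − ∞ form. Rationalising with the conjugate, the difference becomes (16n - 6) / (√(4*n^2 + 16*n - 6) + 2n).
For large n the denominator behaves like 2·2n, so the quotient tends to 16/4 = 4.

4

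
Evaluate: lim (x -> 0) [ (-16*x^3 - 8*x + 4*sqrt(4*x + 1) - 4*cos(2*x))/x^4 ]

Substitution gives 0/0; apply L'Hôpital's rule 4 times.
After differentiating numerator and denominator 4 times the quotient is (-64*cos(2*x) - 960/(4*x + 1)^(7/2))/(24); at x = 0 this is -128/3.

-128/3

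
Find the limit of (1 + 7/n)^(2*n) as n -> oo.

e^(14)

Write it as [(1 + 7/n)^n]^(2) · (1 + 7/n)^(0). The bracketed term tends to e^(7) and the second factor to 1, so the limit is e^(14).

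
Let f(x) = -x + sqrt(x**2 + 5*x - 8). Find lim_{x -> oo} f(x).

This has the form ∞ − ∞. Multiply and divide by the conjugate √(x^2 + 5*x - 8) + x.
That gives (5x - 8) / (√(x^2 + 5*x - 8) + x).
Divide numerator and denominator by x: the limit is 5/(2·1) = 5/2.

5/2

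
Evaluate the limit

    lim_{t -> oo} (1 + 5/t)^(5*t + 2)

e^(25)

The base → 1 and the exponent → ∞: a 1^∞ form.
Take logarithms: (5t + 2)·ln(1 + 5/t). Since ln(1+u) ~ u for small u, this behaves like (5t)·(5/t) → 25.
So the limit is e^(25).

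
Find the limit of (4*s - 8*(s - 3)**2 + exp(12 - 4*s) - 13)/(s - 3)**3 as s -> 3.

Direct substitution gives 0/0.
Apply L'Hôpital: lim (-16*s - 4*e^(12 - 4*s) + 52)/(3*(s - 3)^2), still 0/0.
Apply L'Hôpital: lim (16*e^(12 - 4*s) - 16)/(6*s - 18), still 0/0.
After 3 applications of L'Hôpital's rule the quotient is (-64*e^(12 - 4*s))/(6); substituting s = 3 gives -32/3.

-32/3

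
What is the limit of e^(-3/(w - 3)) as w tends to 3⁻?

∞

As w → 3⁻, -3/(w - 3) → +∞, so e^(-3/(w - 3)) → ∞.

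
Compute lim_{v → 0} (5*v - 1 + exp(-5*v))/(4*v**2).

Direct substitution gives 0/0.
Apply L'Hôpital: lim (5 - 5*e^(-5*v))/(8*v), still 0/0.
After 2 applications of L'Hôpital's rule the quotient is (25*e^(-5*v))/(8); substituting v = 0 gives 25/8.

25/8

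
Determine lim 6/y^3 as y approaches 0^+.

As y → 0⁺, (y) → 0⁺, so (y)^3 → 0⁺ and 6/(y)^3 → ∞.

∞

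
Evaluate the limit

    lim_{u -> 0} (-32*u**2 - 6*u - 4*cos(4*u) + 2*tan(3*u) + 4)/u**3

18

Substitution gives 0/0; apply L'Hôpital's rule 3 times.
After differentiating numerator and denominator 3 times the quotient is (-256*sin(4*u) + 324*tan(3*u)^4 + 432*tan(3*u)^2 + 108)/(6); at u = 0 this is 18.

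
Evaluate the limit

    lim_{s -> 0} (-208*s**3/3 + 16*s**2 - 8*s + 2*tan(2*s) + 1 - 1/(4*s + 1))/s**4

Substitution gives 0/0 (the numerator vanishes to order 4).
Expand each term to order s^4: the coefficient of s^4 in −1/(1 + 4s) is -256 and in 2·tan(2s) is 0.
Lower-order terms cancel with the polynomial part, so the numerator is (-256)·s^4 + o(s^4), and the limit is (-256)/(1) = -256.

-256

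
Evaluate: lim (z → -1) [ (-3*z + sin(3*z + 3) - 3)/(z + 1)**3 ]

Direct substitution gives 0/0.
Apply L'Hôpital: lim (3*cos(3*z + 3) - 3)/(3*(z + 1)^2), still 0/0.
Apply L'Hôpital: lim (-9*sin(3*z + 3))/(6*z + 6), still 0/0.
After 3 applications of L'Hôpital's rule the quotient is (-27*cos(3*z + 3))/(6); substituting z = -1 gives -9/2.

-9/2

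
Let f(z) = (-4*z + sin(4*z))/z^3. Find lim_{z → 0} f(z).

-32/3

Direct substitution gives 0/0.
Apply L'Hôpital: lim (4*cos(4*z) - 4)/(3*z^2), still 0/0.
Apply L'Hôpital: lim (-16*sin(4*z))/(6*z), still 0/0.
After 3 applications of L'Hôpital's rule the quotient is (-64*cos(4*z))/(6); substituting z = 0 gives -32/3.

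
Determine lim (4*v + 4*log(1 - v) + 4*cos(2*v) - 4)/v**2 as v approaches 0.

-10

Substitution gives 0/0 (the numerator vanishes to order 2).
Expand each term to order v^2: the coefficient of v^2 in 4·ln(1 - v) is -2 and in 4·cos(2v) is -8.
Lower-order terms cancel with the polynomial part, so the numerator is (-10)·v^2 + o(v^2), and the limit is (-10)/(1) = -10.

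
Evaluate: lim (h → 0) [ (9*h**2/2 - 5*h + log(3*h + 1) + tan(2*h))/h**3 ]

Substitution gives 0/0 (the numerator vanishes to order 3).
Expand each term to order h^3: the coefficient of h^3 in tan(2h) is 8/3 and in ln(1 + 3h) is 9.
Lower-order terms cancel with the polynomial part, so the numerator is (35/3)·h^3 + o(h^3), and the limit is (35/3)/(1) = 35/3.

35/3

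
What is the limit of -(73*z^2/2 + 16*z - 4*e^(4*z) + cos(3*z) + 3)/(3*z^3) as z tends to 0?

128/9

Substitution gives 0/0 (the numerator vanishes to order 3).
Expand each term to order z^3: the coefficient of z^3 in cos(3z) is 0 and in -4·e^(4z) is -128/3.
Lower-order terms cancel with the polynomial part, so the numerator is (-128/3)·z^3 + o(z^3), and the limit is (-128/3)/(-3) = 128/9.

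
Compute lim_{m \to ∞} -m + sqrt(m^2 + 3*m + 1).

An ∞ − ∞ form. Rationalising with the conjugate, the difference becomes (3m + 1) / (√(m^2 + 3*m + 1) + m).
For large m the denominator behaves like 2·m, so the quotient tends to 3/2 = 3/2.

3/2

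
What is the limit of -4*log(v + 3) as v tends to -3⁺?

As v → -3⁺, v + 3 → 0⁺ and ln(v + 3) → −∞.
Multiplying by -4 gives ∞.

∞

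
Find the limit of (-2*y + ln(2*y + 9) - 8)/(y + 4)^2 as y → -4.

-2

Direct substitution gives 0/0.
Apply L'Hôpital: lim (-2 + 2/(2*y + 9))/(2*y + 8), still 0/0.
After 2 applications of L'Hôpital's rule the quotient is (-4/(2*y + 9)^2)/(2); substituting y = -4 gives -2.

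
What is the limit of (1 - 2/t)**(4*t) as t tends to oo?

e^(-8)

Let L be the limit and take ln: ln L = lim (4t)·ln(1 - 2/t) = lim (4t)·(-2/t + O(1/t²)) = -8.
Hence L = e^(-8).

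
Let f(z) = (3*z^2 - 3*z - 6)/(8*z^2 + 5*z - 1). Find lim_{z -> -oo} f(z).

3/8

Numerator and denominator both have degree 2.
Dividing every term by z^2, all lower-order terms vanish and the limit is the ratio of leading coefficients, 3/(8) = 3/8.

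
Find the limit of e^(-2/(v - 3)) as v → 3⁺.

0

As v → 3⁺, -2/(v - 3) → −∞, so e^(-2/(v - 3)) → 0.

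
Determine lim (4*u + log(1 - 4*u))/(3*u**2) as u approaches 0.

Direct substitution gives 0/0.
Apply L'Hôpital: lim (4 - 4/(1 - 4*u))/(6*u), still 0/0.
After 2 applications of L'Hôpital's rule the quotient is (-16/(1 - 4*u)^2)/(6); substituting u = 0 gives -8/3.

-8/3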